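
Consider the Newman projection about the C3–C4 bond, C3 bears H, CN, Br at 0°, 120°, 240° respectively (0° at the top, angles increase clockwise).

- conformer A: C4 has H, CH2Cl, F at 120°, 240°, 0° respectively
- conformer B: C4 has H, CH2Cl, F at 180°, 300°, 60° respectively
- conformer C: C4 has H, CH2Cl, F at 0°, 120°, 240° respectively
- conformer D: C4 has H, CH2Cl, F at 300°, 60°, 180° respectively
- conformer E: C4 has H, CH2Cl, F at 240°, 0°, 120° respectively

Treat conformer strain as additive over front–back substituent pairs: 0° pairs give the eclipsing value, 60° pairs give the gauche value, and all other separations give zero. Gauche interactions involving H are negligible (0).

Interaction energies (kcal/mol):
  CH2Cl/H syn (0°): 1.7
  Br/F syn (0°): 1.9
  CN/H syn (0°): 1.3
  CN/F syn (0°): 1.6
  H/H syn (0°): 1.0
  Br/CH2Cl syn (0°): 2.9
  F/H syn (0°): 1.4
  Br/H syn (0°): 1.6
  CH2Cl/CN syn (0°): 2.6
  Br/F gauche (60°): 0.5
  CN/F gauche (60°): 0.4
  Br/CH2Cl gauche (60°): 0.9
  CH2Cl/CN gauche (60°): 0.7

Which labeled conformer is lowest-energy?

B

A (eclipsed): H–F eclipsed, CN–H eclipsed, Br–CH2Cl eclipsed; 1.4 + 1.3 + 2.9 = 5.6 kcal/mol.
B (staggered): CN–F gauche, Br–CH2Cl gauche; 0.4 + 0.9 = 1.3 kcal/mol.
C (eclipsed): H–H eclipsed, CN–CH2Cl eclipsed, Br–F eclipsed; 1.0 + 2.6 + 1.9 = 5.5 kcal/mol.
D (staggered): CN–CH2Cl gauche, CN–F gauche, Br–F gauche; 0.7 + 0.4 + 0.5 = 1.6 kcal/mol.
E (eclipsed): H–CH2Cl eclipsed, CN–F eclipsed, Br–H eclipsed; 1.7 + 1.6 + 1.6 = 4.9 kcal/mol.
B has the lowest total (1.3 kcal/mol).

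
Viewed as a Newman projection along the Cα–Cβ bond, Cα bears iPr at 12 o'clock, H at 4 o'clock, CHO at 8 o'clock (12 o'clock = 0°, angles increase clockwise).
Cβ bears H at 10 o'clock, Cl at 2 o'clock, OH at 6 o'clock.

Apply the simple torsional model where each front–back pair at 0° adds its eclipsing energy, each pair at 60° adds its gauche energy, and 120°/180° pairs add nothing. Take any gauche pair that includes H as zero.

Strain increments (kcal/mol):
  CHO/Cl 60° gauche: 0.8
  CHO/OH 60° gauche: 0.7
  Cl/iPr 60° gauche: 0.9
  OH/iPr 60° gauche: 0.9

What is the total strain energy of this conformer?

This conformer (staggered): iPr(0°)/Cl(60°) gauche 0.9; CHO(240°)/OH(180°) gauche 0.7 → 1.6 kcal/mol.

1.6 kcal/mol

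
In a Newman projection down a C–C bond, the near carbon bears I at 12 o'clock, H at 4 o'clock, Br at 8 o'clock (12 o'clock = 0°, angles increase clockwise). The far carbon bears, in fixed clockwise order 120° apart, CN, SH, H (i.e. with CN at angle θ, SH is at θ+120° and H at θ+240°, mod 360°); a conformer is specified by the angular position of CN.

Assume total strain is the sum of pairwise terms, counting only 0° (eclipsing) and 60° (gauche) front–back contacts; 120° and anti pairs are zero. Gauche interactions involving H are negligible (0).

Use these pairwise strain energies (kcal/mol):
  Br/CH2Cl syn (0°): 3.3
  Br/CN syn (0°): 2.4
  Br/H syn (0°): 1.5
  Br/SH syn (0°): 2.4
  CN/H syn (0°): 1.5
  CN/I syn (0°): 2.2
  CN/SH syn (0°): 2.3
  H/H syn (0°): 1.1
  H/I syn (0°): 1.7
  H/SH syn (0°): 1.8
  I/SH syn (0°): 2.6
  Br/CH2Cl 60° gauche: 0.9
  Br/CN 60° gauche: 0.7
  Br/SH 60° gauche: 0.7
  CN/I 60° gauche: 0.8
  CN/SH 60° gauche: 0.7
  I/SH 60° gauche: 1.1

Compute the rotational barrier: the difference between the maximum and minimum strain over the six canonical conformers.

CN at 0° (eclipsed): I(0°)/CN(0°) eclipsed 2.2; H(120°)/SH(120°) eclipsed 1.8; Br(240°)/H(240°) eclipsed 1.5 → 5.5 kcal/mol.
CN at 60° (staggered): I(0°)/CN(60°) gauche 0.8; Br(240°)/SH(180°) gauche 0.7 → 1.5 kcal/mol.
CN at 120° (eclipsed): I(0°)/H(0°) eclipsed 1.7; H(120°)/CN(120°) eclipsed 1.5; Br(240°)/SH(240°) eclipsed 2.4 → 5.6 kcal/mol.
CN at 180° (staggered): I(0°)/SH(300°) gauche 1.1; Br(240°)/CN(180°) gauche 0.7; Br(240°)/SH(300°) gauche 0.7 → 2.5 kcal/mol.
CN at 240° (eclipsed): I(0°)/SH(0°) eclipsed 2.6; H(120°)/H(120°) eclipsed 1.1; Br(240°)/CN(240°) eclipsed 2.4 → 6.1 kcal/mol.
CN at 300° (staggered): I(0°)/CN(300°) gauche 0.8; I(0°)/SH(60°) gauche 1.1; Br(240°)/CN(300°) gauche 0.7 → 2.6 kcal/mol.
Max at 240° (6.1 kcal/mol), min at 60° (1.5 kcal/mol); barrier = 4.6 kcal/mol.

4.6 kcal/mol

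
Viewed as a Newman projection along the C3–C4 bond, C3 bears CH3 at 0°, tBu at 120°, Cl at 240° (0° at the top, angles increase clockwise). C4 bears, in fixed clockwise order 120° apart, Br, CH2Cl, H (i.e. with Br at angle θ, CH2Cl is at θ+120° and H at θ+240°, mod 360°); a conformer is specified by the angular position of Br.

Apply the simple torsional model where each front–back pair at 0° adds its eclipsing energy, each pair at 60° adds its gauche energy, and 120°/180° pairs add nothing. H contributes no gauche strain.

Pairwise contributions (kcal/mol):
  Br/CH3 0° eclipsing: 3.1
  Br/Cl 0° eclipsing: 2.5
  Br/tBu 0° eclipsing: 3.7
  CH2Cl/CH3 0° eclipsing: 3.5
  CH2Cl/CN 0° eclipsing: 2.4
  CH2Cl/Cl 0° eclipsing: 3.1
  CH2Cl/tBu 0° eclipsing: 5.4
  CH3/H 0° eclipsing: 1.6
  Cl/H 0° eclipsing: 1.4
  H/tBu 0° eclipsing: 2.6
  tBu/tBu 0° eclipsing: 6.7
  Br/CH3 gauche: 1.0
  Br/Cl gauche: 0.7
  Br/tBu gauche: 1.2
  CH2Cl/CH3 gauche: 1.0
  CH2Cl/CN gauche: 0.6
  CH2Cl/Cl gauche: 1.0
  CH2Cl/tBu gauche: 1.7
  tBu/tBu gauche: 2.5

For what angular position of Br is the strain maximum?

Br at 0° (eclipsed): CH3(0°)/Br(0°) eclipsed 3.1; tBu(120°)/CH2Cl(120°) eclipsed 5.4; Cl(240°)/H(240°) eclipsed 1.4 → 9.9 kcal/mol.
Br at 60° (staggered): CH3(0°)/Br(60°) gauche 1.0; tBu(120°)/Br(60°) gauche 1.2; tBu(120°)/CH2Cl(180°) gauche 1.7; Cl(240°)/CH2Cl(180°) gauche 1.0 → 4.9 kcal/mol.
Br at 120° (eclipsed): CH3(0°)/H(0°) eclipsed 1.6; tBu(120°)/Br(120°) eclipsed 3.7; Cl(240°)/CH2Cl(240°) eclipsed 3.1 → 8.4 kcal/mol.
Br at 180° (staggered): CH3(0°)/CH2Cl(300°) gauche 1.0; tBu(120°)/Br(180°) gauche 1.2; Cl(240°)/Br(180°) gauche 0.7; Cl(240°)/CH2Cl(300°) gauche 1.0 → 3.9 kcal/mol.
Br at 240° (eclipsed): CH3(0°)/CH2Cl(0°) eclipsed 3.5; tBu(120°)/H(120°) eclipsed 2.6; Cl(240°)/Br(240°) eclipsed 2.5 → 8.6 kcal/mol.
Br at 300° (staggered): CH3(0°)/Br(300°) gauche 1.0; CH3(0°)/CH2Cl(60°) gauche 1.0; tBu(120°)/CH2Cl(60°) gauche 1.7; Cl(240°)/Br(300°) gauche 0.7 → 4.4 kcal/mol.
The maximum (9.9 kcal/mol) occurs with Br at 0°.

0°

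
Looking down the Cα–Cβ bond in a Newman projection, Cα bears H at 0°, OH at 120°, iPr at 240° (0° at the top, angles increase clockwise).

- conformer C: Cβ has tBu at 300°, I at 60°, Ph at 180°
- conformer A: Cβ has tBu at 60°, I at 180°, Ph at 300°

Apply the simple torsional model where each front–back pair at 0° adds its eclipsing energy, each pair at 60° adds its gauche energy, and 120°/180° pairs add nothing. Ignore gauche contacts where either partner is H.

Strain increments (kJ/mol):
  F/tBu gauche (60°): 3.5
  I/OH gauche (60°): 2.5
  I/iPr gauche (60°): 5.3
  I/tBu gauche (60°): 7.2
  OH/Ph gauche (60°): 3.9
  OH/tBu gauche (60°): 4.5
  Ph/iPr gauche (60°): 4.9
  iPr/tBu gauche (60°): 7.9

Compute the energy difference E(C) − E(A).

C (staggered): OH(120°)/I(60°) gauche 2.5; OH(120°)/Ph(180°) gauche 3.9; iPr(240°)/tBu(300°) gauche 7.9; iPr(240°)/Ph(180°) gauche 4.9 → 19.2 kJ/mol.
A (staggered): OH(120°)/tBu(60°) gauche 4.5; OH(120°)/I(180°) gauche 2.5; iPr(240°)/I(180°) gauche 5.3; iPr(240°)/Ph(300°) gauche 4.9 → 17.2 kJ/mol.
E(C) − E(A) = 19.2 − 17.2 = +2.0 kJ/mol.

+2.0 kJ/mol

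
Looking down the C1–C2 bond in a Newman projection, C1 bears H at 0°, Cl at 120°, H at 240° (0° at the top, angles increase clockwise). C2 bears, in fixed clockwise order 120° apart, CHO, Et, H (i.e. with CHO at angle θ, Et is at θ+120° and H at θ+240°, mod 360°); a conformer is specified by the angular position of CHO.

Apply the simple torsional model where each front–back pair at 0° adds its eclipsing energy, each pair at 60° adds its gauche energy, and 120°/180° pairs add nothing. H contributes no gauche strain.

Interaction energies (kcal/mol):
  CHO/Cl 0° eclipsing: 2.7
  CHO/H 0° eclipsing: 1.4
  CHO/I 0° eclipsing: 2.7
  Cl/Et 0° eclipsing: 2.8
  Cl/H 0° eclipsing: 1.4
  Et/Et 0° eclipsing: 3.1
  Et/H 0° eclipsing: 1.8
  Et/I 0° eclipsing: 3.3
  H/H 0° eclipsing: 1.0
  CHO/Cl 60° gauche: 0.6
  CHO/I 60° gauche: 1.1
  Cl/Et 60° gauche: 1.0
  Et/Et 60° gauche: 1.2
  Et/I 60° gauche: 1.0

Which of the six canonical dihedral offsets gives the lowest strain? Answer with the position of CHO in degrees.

180°

CHO at 0° (eclipsed): H(0°)/CHO(0°) eclipsed 1.4; Cl(120°)/Et(120°) eclipsed 2.8; H(240°)/H(240°) eclipsed 1.0 → 5.2 kcal/mol.
CHO at 60° (staggered): Cl(120°)/CHO(60°) gauche 0.6; Cl(120°)/Et(180°) gauche 1.0 → 1.6 kcal/mol.
CHO at 120° (eclipsed): H(0°)/H(0°) eclipsed 1.0; Cl(120°)/CHO(120°) eclipsed 2.7; H(240°)/Et(240°) eclipsed 1.8 → 5.5 kcal/mol.
CHO at 180° (staggered): Cl(120°)/CHO(180°) gauche 0.6 → 0.6 kcal/mol.
CHO at 240° (eclipsed): H(0°)/Et(0°) eclipsed 1.8; Cl(120°)/H(120°) eclipsed 1.4; H(240°)/CHO(240°) eclipsed 1.4 → 4.6 kcal/mol.
CHO at 300° (staggered): Cl(120°)/Et(60°) gauche 1.0 → 1.0 kcal/mol.
The minimum (0.6 kcal/mol) occurs with CHO at 180°.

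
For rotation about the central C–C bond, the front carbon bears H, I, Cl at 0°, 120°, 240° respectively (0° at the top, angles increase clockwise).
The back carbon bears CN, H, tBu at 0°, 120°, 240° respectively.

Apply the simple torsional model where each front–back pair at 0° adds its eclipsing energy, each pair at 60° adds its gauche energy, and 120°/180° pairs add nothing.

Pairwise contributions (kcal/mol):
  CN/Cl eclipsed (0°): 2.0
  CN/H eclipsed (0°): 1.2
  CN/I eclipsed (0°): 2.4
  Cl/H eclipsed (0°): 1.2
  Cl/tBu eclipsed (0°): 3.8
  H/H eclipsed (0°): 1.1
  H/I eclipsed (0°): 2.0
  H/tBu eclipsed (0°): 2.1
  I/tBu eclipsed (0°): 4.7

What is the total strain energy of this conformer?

7.0 kcal/mol

This conformer is eclipsed. H at 0° is eclipsed with CN at 0° (1.2); I at 120° is eclipsed with H at 120° (2.0); Cl at 240° is eclipsed with tBu at 240° (3.8). Total 7.0 kcal/mol.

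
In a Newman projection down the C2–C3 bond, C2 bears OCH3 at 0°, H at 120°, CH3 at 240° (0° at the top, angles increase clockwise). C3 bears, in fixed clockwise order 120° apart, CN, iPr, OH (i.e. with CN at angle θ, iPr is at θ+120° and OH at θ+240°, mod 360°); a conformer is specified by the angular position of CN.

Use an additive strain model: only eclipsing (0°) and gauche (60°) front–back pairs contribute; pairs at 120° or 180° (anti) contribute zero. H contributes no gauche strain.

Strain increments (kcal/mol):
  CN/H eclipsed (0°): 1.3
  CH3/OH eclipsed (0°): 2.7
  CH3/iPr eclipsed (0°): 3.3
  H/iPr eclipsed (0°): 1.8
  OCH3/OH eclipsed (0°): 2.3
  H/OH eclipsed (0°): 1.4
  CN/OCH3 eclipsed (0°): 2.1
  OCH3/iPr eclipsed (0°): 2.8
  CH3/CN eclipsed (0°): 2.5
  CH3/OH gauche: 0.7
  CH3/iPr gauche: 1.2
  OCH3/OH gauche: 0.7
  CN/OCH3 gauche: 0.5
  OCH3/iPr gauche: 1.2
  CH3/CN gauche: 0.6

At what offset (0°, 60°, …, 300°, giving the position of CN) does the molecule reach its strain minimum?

CN at 0° (eclipsed): OCH3–CN eclipsed, H–iPr eclipsed, CH3–OH eclipsed; 2.1 + 1.8 + 2.7 = 6.6 kcal/mol.
CN at 60° (staggered): OCH3–CN gauche, OCH3–OH gauche, CH3–iPr gauche, CH3–OH gauche; 0.5 + 0.7 + 1.2 + 0.7 = 3.1 kcal/mol.
CN at 120° (eclipsed): OCH3–OH eclipsed, H–CN eclipsed, CH3–iPr eclipsed; 2.3 + 1.3 + 3.3 = 6.9 kcal/mol.
CN at 180° (staggered): OCH3–iPr gauche, OCH3–OH gauche, CH3–CN gauche, CH3–iPr gauche; 1.2 + 0.7 + 0.6 + 1.2 = 3.7 kcal/mol.
CN at 240° (eclipsed): OCH3–iPr eclipsed, H–OH eclipsed, CH3–CN eclipsed; 2.8 + 1.4 + 2.5 = 6.7 kcal/mol.
CN at 300° (staggered): OCH3–CN gauche, OCH3–iPr gauche, CH3–CN gauche, CH3–OH gauche; 0.5 + 1.2 + 0.6 + 0.7 = 3.0 kcal/mol.
The minimum (3.0 kcal/mol) occurs with CN at 300°.

300°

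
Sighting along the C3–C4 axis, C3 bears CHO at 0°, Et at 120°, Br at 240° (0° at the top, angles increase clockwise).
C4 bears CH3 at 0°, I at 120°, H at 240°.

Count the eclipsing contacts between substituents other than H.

2

Non-H eclipsing pairs: CHO(0°)/CH3(0°); Et(120°)/I(120°) — 2 interactions.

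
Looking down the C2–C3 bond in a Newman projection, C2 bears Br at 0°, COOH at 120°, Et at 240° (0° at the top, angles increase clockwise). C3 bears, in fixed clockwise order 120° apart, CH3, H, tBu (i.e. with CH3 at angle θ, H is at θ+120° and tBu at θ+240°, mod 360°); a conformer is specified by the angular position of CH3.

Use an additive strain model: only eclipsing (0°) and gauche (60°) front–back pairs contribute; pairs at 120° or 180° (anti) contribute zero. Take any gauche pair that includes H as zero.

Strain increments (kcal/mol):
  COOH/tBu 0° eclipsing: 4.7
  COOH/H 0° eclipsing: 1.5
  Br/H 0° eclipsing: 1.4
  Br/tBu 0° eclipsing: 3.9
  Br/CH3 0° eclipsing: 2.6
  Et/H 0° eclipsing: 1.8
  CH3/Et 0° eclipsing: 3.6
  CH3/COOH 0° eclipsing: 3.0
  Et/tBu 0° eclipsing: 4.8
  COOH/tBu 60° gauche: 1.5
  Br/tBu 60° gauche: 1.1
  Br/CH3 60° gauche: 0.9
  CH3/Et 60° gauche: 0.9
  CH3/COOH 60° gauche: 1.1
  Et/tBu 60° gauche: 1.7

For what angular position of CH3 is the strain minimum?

180°

CH3 at 0° (eclipsed): Br(0°)/CH3(0°) eclipsed 2.6; COOH(120°)/H(120°) eclipsed 1.5; Et(240°)/tBu(240°) eclipsed 4.8 → 8.9 kcal/mol.
CH3 at 60° (staggered): Br(0°)/CH3(60°) gauche 0.9; Br(0°)/tBu(300°) gauche 1.1; COOH(120°)/CH3(60°) gauche 1.1; Et(240°)/tBu(300°) gauche 1.7 → 4.8 kcal/mol.
CH3 at 120° (eclipsed): Br(0°)/tBu(0°) eclipsed 3.9; COOH(120°)/CH3(120°) eclipsed 3.0; Et(240°)/H(240°) eclipsed 1.8 → 8.7 kcal/mol.
CH3 at 180° (staggered): Br(0°)/tBu(60°) gauche 1.1; COOH(120°)/CH3(180°) gauche 1.1; COOH(120°)/tBu(60°) gauche 1.5; Et(240°)/CH3(180°) gauche 0.9 → 4.6 kcal/mol.
CH3 at 240° (eclipsed): Br(0°)/H(0°) eclipsed 1.4; COOH(120°)/tBu(120°) eclipsed 4.7; Et(240°)/CH3(240°) eclipsed 3.6 → 9.7 kcal/mol.
CH3 at 300° (staggered): Br(0°)/CH3(300°) gauche 0.9; COOH(120°)/tBu(180°) gauche 1.5; Et(240°)/CH3(300°) gauche 0.9; Et(240°)/tBu(180°) gauche 1.7 → 5.0 kcal/mol.
The minimum (4.6 kcal/mol) occurs with CH3 at 180°.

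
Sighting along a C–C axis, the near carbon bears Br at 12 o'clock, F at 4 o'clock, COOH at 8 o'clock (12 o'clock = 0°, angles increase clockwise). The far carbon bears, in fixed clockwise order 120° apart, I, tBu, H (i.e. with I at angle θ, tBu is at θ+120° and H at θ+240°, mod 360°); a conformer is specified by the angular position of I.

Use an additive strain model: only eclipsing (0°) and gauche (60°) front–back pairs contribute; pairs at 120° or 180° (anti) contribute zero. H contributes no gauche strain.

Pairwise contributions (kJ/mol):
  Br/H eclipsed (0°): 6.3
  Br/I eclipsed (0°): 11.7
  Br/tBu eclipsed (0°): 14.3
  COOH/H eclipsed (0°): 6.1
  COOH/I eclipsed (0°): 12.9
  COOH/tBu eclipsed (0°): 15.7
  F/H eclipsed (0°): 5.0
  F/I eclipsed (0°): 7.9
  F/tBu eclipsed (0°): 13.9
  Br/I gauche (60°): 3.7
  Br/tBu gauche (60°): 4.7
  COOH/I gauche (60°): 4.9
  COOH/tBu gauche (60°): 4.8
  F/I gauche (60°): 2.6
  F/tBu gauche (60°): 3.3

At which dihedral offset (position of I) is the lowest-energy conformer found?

60°

I at 0° (eclipsed): Br(0°)/I(0°) eclipsed 11.7; F(120°)/tBu(120°) eclipsed 13.9; COOH(240°)/H(240°) eclipsed 6.1 → 31.7 kJ/mol.
I at 60° (staggered): Br(0°)/I(60°) gauche 3.7; F(120°)/I(60°) gauche 2.6; F(120°)/tBu(180°) gauche 3.3; COOH(240°)/tBu(180°) gauche 4.8 → 14.4 kJ/mol.
I at 120° (eclipsed): Br(0°)/H(0°) eclipsed 6.3; F(120°)/I(120°) eclipsed 7.9; COOH(240°)/tBu(240°) eclipsed 15.7 → 29.9 kJ/mol.
I at 180° (staggered): Br(0°)/tBu(300°) gauche 4.7; F(120°)/I(180°) gauche 2.6; COOH(240°)/I(180°) gauche 4.9; COOH(240°)/tBu(300°) gauche 4.8 → 17.0 kJ/mol.
I at 240° (eclipsed): Br(0°)/tBu(0°) eclipsed 14.3; F(120°)/H(120°) eclipsed 5.0; COOH(240°)/I(240°) eclipsed 12.9 → 32.2 kJ/mol.
I at 300° (staggered): Br(0°)/I(300°) gauche 3.7; Br(0°)/tBu(60°) gauche 4.7; F(120°)/tBu(60°) gauche 3.3; COOH(240°)/I(300°) gauche 4.9 → 16.6 kJ/mol.
The minimum (14.4 kJ/mol) occurs with I at 60°.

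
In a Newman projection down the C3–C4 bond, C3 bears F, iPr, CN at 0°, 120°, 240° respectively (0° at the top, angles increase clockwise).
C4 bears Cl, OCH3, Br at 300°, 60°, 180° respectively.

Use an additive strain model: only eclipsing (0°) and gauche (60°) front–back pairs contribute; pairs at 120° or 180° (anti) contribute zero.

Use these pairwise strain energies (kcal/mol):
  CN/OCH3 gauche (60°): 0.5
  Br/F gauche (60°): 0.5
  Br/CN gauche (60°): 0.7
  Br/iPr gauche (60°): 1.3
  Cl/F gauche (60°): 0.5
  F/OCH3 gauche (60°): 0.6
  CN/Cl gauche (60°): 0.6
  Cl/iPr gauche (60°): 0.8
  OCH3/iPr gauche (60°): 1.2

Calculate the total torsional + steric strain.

4.9 kcal/mol

This conformer (staggered): F(0°)/Cl(300°) gauche 0.5; F(0°)/OCH3(60°) gauche 0.6; iPr(120°)/OCH3(60°) gauche 1.2; iPr(120°)/Br(180°) gauche 1.3; CN(240°)/Cl(300°) gauche 0.6; CN(240°)/Br(180°) gauche 0.7 → 4.9 kcal/mol.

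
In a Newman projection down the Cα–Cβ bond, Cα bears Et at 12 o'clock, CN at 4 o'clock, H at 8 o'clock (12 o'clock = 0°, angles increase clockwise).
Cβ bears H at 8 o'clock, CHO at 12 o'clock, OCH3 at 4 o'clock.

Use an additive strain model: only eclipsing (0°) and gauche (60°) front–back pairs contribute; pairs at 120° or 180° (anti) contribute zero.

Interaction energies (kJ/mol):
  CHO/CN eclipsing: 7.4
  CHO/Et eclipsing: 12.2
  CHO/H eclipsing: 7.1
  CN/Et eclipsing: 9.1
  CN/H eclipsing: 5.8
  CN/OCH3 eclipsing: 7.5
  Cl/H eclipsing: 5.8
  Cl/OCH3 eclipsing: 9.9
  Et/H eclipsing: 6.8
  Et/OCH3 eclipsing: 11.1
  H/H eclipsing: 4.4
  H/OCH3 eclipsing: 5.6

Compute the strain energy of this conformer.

This conformer is eclipsed. Et at 0° is eclipsed with CHO at 0° (12.2); CN at 120° is eclipsed with OCH3 at 120° (7.5); H at 240° is eclipsed with H at 240° (4.4). Total 24.1 kJ/mol.

24.1 kJ/mol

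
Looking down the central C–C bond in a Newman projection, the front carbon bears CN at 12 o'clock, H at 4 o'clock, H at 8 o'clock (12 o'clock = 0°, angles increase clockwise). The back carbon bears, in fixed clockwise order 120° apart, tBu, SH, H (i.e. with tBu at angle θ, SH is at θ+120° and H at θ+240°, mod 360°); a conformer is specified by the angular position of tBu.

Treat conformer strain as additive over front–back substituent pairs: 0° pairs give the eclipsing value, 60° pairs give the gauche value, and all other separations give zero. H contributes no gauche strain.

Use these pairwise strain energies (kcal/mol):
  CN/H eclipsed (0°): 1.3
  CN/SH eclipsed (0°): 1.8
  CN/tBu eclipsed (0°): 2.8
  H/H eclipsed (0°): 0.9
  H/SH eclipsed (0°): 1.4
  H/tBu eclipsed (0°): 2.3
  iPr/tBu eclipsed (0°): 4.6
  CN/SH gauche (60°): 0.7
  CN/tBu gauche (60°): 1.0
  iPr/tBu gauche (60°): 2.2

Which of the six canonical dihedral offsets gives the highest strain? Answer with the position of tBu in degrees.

tBu at 0° (eclipsed): CN(0°)/tBu(0°) eclipsed 2.8; H(120°)/SH(120°) eclipsed 1.4; H(240°)/H(240°) eclipsed 0.9 → 5.1 kcal/mol.
tBu at 60° (staggered): CN(0°)/tBu(60°) gauche 1.0 → 1.0 kcal/mol.
tBu at 120° (eclipsed): CN(0°)/H(0°) eclipsed 1.3; H(120°)/tBu(120°) eclipsed 2.3; H(240°)/SH(240°) eclipsed 1.4 → 5.0 kcal/mol.
tBu at 180° (staggered): CN(0°)/SH(300°) gauche 0.7 → 0.7 kcal/mol.
tBu at 240° (eclipsed): CN(0°)/SH(0°) eclipsed 1.8; H(120°)/H(120°) eclipsed 0.9; H(240°)/tBu(240°) eclipsed 2.3 → 5.0 kcal/mol.
tBu at 300° (staggered): CN(0°)/tBu(300°) gauche 1.0; CN(0°)/SH(60°) gauche 0.7 → 1.7 kcal/mol.
The maximum (5.1 kcal/mol) occurs with tBu at 0°.

0°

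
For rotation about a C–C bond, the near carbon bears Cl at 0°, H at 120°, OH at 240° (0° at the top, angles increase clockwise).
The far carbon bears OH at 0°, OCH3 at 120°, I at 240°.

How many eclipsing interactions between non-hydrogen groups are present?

2

Non-H eclipsing pairs: Cl(0°)/OH(0°); OH(240°)/I(240°) — 2 interactions.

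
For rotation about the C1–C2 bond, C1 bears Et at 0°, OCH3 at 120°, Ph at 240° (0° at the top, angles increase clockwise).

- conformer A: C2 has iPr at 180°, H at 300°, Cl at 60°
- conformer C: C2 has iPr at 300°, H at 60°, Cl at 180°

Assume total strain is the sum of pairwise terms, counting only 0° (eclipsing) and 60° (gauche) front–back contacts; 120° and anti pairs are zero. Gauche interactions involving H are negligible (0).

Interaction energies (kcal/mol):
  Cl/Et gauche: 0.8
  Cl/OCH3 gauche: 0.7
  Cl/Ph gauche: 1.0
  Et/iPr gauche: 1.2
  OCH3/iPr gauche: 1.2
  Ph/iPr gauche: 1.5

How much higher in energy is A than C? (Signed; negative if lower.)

-0.2 kcal/mol

A is staggered. Et at 0° is gauche with Cl at 60° (0.8); OCH3 at 120° is gauche with iPr at 180° (1.2); OCH3 at 120° is gauche with Cl at 60° (0.7); Ph at 240° is gauche with iPr at 180° (1.5). Total 4.2 kcal/mol.
C is staggered. Et at 0° is gauche with iPr at 300° (1.2); OCH3 at 120° is gauche with Cl at 180° (0.7); Ph at 240° is gauche with iPr at 300° (1.5); Ph at 240° is gauche with Cl at 180° (1.0). Total 4.4 kcal/mol.
E(A) − E(C) = 4.2 − 4.4 = -0.2 kcal/mol.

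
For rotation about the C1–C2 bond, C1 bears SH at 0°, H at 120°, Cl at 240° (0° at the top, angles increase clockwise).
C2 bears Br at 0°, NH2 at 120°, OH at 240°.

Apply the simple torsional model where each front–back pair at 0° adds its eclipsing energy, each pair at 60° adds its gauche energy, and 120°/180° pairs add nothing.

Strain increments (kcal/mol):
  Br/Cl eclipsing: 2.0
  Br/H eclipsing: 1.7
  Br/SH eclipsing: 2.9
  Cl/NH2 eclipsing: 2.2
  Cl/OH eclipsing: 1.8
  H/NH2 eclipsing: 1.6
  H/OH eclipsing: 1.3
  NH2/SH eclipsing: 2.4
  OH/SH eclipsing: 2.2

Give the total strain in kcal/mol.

6.3 kcal/mol

This conformer (eclipsed): SH(0°)/Br(0°) eclipsed 2.9; H(120°)/NH2(120°) eclipsed 1.6; Cl(240°)/OH(240°) eclipsed 1.8 → 6.3 kcal/mol.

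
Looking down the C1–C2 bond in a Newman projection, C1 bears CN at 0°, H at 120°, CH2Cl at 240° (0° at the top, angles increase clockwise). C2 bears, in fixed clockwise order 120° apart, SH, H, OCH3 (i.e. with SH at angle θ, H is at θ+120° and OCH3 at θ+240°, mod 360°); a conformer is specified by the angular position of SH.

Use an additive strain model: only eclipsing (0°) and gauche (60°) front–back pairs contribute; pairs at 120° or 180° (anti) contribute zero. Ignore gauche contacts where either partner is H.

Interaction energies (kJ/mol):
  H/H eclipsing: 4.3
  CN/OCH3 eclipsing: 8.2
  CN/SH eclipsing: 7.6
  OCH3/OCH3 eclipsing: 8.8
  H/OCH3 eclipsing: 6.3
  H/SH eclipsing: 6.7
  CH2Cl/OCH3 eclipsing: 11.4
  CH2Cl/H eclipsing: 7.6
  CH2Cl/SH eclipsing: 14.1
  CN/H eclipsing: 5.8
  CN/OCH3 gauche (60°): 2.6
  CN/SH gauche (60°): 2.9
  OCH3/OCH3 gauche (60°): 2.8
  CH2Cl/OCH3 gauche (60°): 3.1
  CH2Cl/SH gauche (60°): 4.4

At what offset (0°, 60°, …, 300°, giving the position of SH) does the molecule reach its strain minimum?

180°

SH at 0° is eclipsed. CN at 0° is eclipsed with SH at 0° (7.6); H at 120° is eclipsed with H at 120° (4.3); CH2Cl at 240° is eclipsed with OCH3 at 240° (11.4). Total 23.3 kJ/mol.
SH at 60° is staggered. CN at 0° is gauche with SH at 60° (2.9); CN at 0° is gauche with OCH3 at 300° (2.6); CH2Cl at 240° is gauche with OCH3 at 300° (3.1). Total 8.6 kJ/mol.
SH at 120° is eclipsed. CN at 0° is eclipsed with OCH3 at 0° (8.2); H at 120° is eclipsed with SH at 120° (6.7); CH2Cl at 240° is eclipsed with H at 240° (7.6). Total 22.5 kJ/mol.
SH at 180° is staggered. CN at 0° is gauche with OCH3 at 60° (2.6); CH2Cl at 240° is gauche with SH at 180° (4.4). Total 7.0 kJ/mol.
SH at 240° is eclipsed. CN at 0° is eclipsed with H at 0° (5.8); H at 120° is eclipsed with OCH3 at 120° (6.3); CH2Cl at 240° is eclipsed with SH at 240° (14.1). Total 26.2 kJ/mol.
SH at 300° is staggered. CN at 0° is gauche with SH at 300° (2.9); CH2Cl at 240° is gauche with SH at 300° (4.4); CH2Cl at 240° is gauche with OCH3 at 180° (3.1). Total 10.4 kJ/mol.
The minimum (7.0 kJ/mol) occurs with SH at 180°.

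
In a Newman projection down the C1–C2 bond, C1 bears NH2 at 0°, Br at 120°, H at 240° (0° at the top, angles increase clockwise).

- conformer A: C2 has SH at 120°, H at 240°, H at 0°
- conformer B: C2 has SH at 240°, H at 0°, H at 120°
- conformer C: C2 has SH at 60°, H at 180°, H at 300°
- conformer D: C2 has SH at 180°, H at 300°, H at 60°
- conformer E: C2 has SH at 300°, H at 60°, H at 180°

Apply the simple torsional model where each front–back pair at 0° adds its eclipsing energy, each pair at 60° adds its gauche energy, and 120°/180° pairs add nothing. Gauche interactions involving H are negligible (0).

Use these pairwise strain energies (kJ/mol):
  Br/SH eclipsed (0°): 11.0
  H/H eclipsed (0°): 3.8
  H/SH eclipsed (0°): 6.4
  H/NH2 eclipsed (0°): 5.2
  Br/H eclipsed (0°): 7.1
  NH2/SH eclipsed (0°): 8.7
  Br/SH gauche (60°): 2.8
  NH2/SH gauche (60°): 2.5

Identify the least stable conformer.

A (eclipsed): NH2(0°)/H(0°) eclipsed 5.2; Br(120°)/SH(120°) eclipsed 11.0; H(240°)/H(240°) eclipsed 3.8 → 20.0 kJ/mol.
B (eclipsed): NH2(0°)/H(0°) eclipsed 5.2; Br(120°)/H(120°) eclipsed 7.1; H(240°)/SH(240°) eclipsed 6.4 → 18.7 kJ/mol.
C (staggered): NH2(0°)/SH(60°) gauche 2.5; Br(120°)/SH(60°) gauche 2.8 → 5.3 kJ/mol.
D (staggered): Br(120°)/SH(180°) gauche 2.8 → 2.8 kJ/mol.
E (staggered): NH2(0°)/SH(300°) gauche 2.5 → 2.5 kJ/mol.
A has the highest total (20.0 kJ/mol).

A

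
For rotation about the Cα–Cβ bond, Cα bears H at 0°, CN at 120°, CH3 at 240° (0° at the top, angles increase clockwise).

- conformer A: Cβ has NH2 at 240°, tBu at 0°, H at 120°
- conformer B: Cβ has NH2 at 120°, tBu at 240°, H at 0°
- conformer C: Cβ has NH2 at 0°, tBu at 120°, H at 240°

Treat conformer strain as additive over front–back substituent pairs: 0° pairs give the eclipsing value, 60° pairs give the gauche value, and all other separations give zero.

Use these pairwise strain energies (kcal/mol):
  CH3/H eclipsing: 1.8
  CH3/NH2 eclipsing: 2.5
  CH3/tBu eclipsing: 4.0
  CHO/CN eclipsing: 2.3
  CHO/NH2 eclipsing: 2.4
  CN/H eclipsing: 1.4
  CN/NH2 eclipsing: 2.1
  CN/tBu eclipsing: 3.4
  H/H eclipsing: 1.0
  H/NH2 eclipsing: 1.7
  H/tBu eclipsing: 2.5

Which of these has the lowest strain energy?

A is eclipsed. H at 0° is eclipsed with tBu at 0° (2.5); CN at 120° is eclipsed with H at 120° (1.4); CH3 at 240° is eclipsed with NH2 at 240° (2.5). Total 6.4 kcal/mol.
B is eclipsed. H at 0° is eclipsed with H at 0° (1.0); CN at 120° is eclipsed with NH2 at 120° (2.1); CH3 at 240° is eclipsed with tBu at 240° (4.0). Total 7.1 kcal/mol.
C is eclipsed. H at 0° is eclipsed with NH2 at 0° (1.7); CN at 120° is eclipsed with tBu at 120° (3.4); CH3 at 240° is eclipsed with H at 240° (1.8). Total 6.9 kcal/mol.
A has the lowest total (6.4 kcal/mol).

A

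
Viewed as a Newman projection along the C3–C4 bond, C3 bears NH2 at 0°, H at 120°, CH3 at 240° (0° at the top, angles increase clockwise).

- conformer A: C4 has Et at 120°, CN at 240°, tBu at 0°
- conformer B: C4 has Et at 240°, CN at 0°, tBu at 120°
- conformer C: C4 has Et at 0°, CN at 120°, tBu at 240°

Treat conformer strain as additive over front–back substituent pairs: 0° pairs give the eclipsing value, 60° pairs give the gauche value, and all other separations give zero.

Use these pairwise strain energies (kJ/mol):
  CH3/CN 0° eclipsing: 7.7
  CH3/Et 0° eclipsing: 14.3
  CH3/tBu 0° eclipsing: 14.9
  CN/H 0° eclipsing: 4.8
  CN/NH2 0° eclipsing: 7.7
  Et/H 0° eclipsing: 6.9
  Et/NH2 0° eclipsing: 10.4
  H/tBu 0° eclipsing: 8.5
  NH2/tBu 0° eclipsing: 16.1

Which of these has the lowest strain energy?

A is eclipsed. NH2 at 0° is eclipsed with tBu at 0° (16.1); H at 120° is eclipsed with Et at 120° (6.9); CH3 at 240° is eclipsed with CN at 240° (7.7). Total 30.7 kJ/mol.
B is eclipsed. NH2 at 0° is eclipsed with CN at 0° (7.7); H at 120° is eclipsed with tBu at 120° (8.5); CH3 at 240° is eclipsed with Et at 240° (14.3). Total 30.5 kJ/mol.
C is eclipsed. NH2 at 0° is eclipsed with Et at 0° (10.4); H at 120° is eclipsed with CN at 120° (4.8); CH3 at 240° is eclipsed with tBu at 240° (14.9). Total 30.1 kJ/mol.
C has the lowest total (30.1 kJ/mol).

C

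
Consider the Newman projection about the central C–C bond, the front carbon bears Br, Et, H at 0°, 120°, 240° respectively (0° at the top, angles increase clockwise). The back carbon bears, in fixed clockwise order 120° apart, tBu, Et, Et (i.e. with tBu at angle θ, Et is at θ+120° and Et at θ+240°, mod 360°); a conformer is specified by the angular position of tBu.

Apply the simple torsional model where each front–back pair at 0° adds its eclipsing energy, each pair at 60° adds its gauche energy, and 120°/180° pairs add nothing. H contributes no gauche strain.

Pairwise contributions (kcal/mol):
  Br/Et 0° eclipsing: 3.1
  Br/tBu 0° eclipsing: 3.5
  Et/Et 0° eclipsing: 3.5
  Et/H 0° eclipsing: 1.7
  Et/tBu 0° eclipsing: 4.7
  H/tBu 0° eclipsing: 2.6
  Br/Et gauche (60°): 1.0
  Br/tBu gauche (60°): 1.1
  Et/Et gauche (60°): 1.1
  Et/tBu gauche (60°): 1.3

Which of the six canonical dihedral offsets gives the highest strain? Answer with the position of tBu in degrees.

120°

tBu at 0° (eclipsed): Br(0°)/tBu(0°) eclipsed 3.5; Et(120°)/Et(120°) eclipsed 3.5; H(240°)/Et(240°) eclipsed 1.7 → 8.7 kcal/mol.
tBu at 60° (staggered): Br(0°)/tBu(60°) gauche 1.1; Br(0°)/Et(300°) gauche 1.0; Et(120°)/tBu(60°) gauche 1.3; Et(120°)/Et(180°) gauche 1.1 → 4.5 kcal/mol.
tBu at 120° (eclipsed): Br(0°)/Et(0°) eclipsed 3.1; Et(120°)/tBu(120°) eclipsed 4.7; H(240°)/Et(240°) eclipsed 1.7 → 9.5 kcal/mol.
tBu at 180° (staggered): Br(0°)/Et(300°) gauche 1.0; Br(0°)/Et(60°) gauche 1.0; Et(120°)/tBu(180°) gauche 1.3; Et(120°)/Et(60°) gauche 1.1 → 4.4 kcal/mol.
tBu at 240° (eclipsed): Br(0°)/Et(0°) eclipsed 3.1; Et(120°)/Et(120°) eclipsed 3.5; H(240°)/tBu(240°) eclipsed 2.6 → 9.2 kcal/mol.
tBu at 300° (staggered): Br(0°)/tBu(300°) gauche 1.1; Br(0°)/Et(60°) gauche 1.0; Et(120°)/Et(60°) gauche 1.1; Et(120°)/Et(180°) gauche 1.1 → 4.3 kcal/mol.
The maximum (9.5 kcal/mol) occurs with tBu at 120°.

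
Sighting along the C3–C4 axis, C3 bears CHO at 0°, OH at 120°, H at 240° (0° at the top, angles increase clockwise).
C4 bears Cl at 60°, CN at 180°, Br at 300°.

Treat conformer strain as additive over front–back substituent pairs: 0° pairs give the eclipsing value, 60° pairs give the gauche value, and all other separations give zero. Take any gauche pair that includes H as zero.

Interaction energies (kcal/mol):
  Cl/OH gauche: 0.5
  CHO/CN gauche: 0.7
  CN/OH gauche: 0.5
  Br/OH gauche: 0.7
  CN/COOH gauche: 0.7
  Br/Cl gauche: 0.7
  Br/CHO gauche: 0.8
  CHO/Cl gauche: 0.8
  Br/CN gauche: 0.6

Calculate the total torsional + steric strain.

This conformer (staggered): CHO–Cl gauche, CHO–Br gauche, OH–Cl gauche, OH–CN gauche; 0.8 + 0.8 + 0.5 + 0.5 = 2.6 kcal/mol.

2.6 kcal/mol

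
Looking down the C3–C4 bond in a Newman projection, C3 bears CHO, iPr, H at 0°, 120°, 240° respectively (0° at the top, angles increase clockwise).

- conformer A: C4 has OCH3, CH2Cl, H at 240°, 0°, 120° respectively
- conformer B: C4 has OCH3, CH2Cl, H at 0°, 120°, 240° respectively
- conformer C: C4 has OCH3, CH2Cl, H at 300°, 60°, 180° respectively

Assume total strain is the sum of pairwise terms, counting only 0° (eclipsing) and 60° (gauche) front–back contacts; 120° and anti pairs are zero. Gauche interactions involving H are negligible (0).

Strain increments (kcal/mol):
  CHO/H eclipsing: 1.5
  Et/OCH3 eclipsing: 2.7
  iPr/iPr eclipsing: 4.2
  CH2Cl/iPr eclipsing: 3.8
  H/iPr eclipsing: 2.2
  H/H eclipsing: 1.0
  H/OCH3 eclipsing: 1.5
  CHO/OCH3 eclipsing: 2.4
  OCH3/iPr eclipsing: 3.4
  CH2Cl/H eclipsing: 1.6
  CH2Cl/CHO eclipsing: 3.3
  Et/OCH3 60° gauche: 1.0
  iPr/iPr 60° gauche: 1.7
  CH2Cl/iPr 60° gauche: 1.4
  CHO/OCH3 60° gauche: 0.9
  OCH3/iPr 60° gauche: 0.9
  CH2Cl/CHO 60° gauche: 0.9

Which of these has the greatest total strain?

A (eclipsed): CHO–CH2Cl eclipsed, iPr–H eclipsed, H–OCH3 eclipsed; 3.3 + 2.2 + 1.5 = 7.0 kcal/mol.
B (eclipsed): CHO–OCH3 eclipsed, iPr–CH2Cl eclipsed, H–H eclipsed; 2.4 + 3.8 + 1.0 = 7.2 kcal/mol.
C (staggered): CHO–OCH3 gauche, CHO–CH2Cl gauche, iPr–CH2Cl gauche; 0.9 + 0.9 + 1.4 = 3.2 kcal/mol.
B has the highest total (7.2 kcal/mol).

B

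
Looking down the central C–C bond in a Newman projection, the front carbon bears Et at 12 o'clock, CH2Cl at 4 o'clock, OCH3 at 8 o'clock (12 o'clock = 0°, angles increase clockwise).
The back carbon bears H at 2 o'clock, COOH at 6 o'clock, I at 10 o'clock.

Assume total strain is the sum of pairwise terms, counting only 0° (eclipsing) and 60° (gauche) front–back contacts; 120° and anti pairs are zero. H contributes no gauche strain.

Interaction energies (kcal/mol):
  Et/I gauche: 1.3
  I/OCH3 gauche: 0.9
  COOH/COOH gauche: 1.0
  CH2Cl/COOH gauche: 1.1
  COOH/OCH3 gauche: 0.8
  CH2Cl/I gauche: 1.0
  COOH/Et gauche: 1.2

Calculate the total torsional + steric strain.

4.1 kcal/mol

This conformer is staggered. Et at 0° is gauche with I at 300° (1.3); CH2Cl at 120° is gauche with COOH at 180° (1.1); OCH3 at 240° is gauche with COOH at 180° (0.8); OCH3 at 240° is gauche with I at 300° (0.9). Total 4.1 kcal/mol.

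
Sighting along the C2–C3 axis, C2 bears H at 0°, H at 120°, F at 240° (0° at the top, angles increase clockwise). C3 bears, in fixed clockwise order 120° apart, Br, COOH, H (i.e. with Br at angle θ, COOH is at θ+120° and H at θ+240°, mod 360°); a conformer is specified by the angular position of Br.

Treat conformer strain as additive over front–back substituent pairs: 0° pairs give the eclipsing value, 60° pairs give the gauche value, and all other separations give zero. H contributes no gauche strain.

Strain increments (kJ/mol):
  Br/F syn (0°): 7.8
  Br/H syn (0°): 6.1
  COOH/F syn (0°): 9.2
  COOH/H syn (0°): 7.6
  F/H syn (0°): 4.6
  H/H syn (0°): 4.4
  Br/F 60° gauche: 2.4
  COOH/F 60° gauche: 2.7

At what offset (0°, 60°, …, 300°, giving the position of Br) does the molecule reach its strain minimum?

Br at 0° (eclipsed): H(0°)/Br(0°) eclipsed 6.1; H(120°)/COOH(120°) eclipsed 7.6; F(240°)/H(240°) eclipsed 4.6 → 18.3 kJ/mol.
Br at 60° (staggered): F(240°)/COOH(180°) gauche 2.7 → 2.7 kJ/mol.
Br at 120° (eclipsed): H(0°)/H(0°) eclipsed 4.4; H(120°)/Br(120°) eclipsed 6.1; F(240°)/COOH(240°) eclipsed 9.2 → 19.7 kJ/mol.
Br at 180° (staggered): F(240°)/Br(180°) gauche 2.4; F(240°)/COOH(300°) gauche 2.7 → 5.1 kJ/mol.
Br at 240° (eclipsed): H(0°)/COOH(0°) eclipsed 7.6; H(120°)/H(120°) eclipsed 4.4; F(240°)/Br(240°) eclipsed 7.8 → 19.8 kJ/mol.
Br at 300° (staggered): F(240°)/Br(300°) gauche 2.4 → 2.4 kJ/mol.
The minimum (2.4 kJ/mol) occurs with Br at 300°.

300°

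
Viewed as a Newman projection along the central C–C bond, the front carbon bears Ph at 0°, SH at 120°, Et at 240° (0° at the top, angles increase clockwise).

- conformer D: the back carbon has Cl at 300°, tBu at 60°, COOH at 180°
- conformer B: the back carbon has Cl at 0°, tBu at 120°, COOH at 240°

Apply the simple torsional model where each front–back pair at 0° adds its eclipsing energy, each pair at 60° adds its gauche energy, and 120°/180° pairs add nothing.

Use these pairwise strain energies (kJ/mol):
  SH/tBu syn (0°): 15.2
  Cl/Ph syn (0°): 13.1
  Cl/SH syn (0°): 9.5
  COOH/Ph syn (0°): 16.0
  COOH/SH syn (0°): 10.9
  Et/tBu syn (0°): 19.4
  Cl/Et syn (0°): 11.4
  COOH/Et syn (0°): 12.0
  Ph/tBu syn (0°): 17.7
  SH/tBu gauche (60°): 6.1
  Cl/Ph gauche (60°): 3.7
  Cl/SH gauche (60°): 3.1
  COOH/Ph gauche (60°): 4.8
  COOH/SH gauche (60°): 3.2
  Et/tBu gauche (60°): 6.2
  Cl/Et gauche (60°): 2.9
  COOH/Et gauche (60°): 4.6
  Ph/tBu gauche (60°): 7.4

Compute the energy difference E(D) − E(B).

D (staggered): Ph(0°)/Cl(300°) gauche 3.7; Ph(0°)/tBu(60°) gauche 7.4; SH(120°)/tBu(60°) gauche 6.1; SH(120°)/COOH(180°) gauche 3.2; Et(240°)/Cl(300°) gauche 2.9; Et(240°)/COOH(180°) gauche 4.6 → 27.9 kJ/mol.
B (eclipsed): Ph(0°)/Cl(0°) eclipsed 13.1; SH(120°)/tBu(120°) eclipsed 15.2; Et(240°)/COOH(240°) eclipsed 12.0 → 40.3 kJ/mol.
E(D) − E(B) = 27.9 − 40.3 = -12.4 kJ/mol.

-12.4 kJ/mol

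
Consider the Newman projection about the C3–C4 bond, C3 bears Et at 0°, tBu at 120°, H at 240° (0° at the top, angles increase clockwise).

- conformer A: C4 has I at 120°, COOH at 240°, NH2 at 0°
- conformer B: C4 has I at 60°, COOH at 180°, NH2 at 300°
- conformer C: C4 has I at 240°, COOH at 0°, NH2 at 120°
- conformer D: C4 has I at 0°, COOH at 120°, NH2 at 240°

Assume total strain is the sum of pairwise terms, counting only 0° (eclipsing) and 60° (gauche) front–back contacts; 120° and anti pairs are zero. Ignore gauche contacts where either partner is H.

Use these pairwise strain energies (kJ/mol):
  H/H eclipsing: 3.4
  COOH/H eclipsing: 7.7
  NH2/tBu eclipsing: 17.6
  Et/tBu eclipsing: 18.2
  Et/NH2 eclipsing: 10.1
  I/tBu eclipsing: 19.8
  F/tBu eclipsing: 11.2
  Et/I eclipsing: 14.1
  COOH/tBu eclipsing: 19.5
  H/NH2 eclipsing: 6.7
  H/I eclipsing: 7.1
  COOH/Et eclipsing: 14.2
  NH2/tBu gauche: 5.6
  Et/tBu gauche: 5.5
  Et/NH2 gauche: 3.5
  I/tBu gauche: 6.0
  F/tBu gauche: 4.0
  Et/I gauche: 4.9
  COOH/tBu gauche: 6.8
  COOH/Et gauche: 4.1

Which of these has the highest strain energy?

D

A is eclipsed. Et at 0° is eclipsed with NH2 at 0° (10.1); tBu at 120° is eclipsed with I at 120° (19.8); H at 240° is eclipsed with COOH at 240° (7.7). Total 37.6 kJ/mol.
B is staggered. Et at 0° is gauche with I at 60° (4.9); Et at 0° is gauche with NH2 at 300° (3.5); tBu at 120° is gauche with I at 60° (6.0); tBu at 120° is gauche with COOH at 180° (6.8). Total 21.2 kJ/mol.
C is eclipsed. Et at 0° is eclipsed with COOH at 0° (14.2); tBu at 120° is eclipsed with NH2 at 120° (17.6); H at 240° is eclipsed with I at 240° (7.1). Total 38.9 kJ/mol.
D is eclipsed. Et at 0° is eclipsed with I at 0° (14.1); tBu at 120° is eclipsed with COOH at 120° (19.5); H at 240° is eclipsed with NH2 at 240° (6.7). Total 40.3 kJ/mol.
D has the highest total (40.3 kJ/mol).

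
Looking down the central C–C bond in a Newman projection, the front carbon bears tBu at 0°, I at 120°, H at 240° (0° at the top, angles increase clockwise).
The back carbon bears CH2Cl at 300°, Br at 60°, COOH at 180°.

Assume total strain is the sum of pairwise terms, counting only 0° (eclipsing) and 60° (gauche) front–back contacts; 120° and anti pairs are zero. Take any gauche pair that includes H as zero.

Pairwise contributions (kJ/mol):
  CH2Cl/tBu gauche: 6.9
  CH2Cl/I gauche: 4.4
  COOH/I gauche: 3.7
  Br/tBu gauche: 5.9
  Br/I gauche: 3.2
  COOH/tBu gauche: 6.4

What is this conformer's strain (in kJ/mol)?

This conformer (staggered): tBu–CH2Cl gauche, tBu–Br gauche, I–Br gauche, I–COOH gauche; 6.9 + 5.9 + 3.2 + 3.7 = 19.7 kJ/mol.

19.7 kJ/mol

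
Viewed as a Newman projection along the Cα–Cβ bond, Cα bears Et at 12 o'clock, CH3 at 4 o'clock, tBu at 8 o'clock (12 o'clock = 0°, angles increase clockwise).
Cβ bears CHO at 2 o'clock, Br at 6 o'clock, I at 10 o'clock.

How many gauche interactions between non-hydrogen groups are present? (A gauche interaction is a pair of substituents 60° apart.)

6

Non-H gauche pairs: Et(0°)/CHO(60°); Et(0°)/I(300°); CH3(120°)/CHO(60°); CH3(120°)/Br(180°); tBu(240°)/Br(180°); tBu(240°)/I(300°) — 6 interactions.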